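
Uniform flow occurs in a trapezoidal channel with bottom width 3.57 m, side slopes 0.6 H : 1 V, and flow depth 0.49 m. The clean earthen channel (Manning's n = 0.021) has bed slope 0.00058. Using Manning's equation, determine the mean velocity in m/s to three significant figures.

0.624 m/s

A = (b + z·y)·y = (3.57 + 0.6×0.49)×0.49 = 1.893 m²
P = b + 2y√(1+z²) = 3.57 + 2×0.49×√(1+0.6²) = 4.713 m
R = A/P = 1.893/4.713 = 0.4017 m
Q = (1/n)·A·R^(2/3)·S^(1/2) = (1/0.021) × 1.893 × 0.4017^(2/3) × 0.00058^(1/2) = 1.182 m³/s
V = Q/A = 1.182/1.893 = 0.6244 m/s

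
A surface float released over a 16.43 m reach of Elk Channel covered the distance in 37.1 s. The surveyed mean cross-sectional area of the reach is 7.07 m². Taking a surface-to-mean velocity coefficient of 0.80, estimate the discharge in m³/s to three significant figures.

2.50 m³/s

v_surface = L / t̄ = 16.43 / 37.1 = 0.4429 m/s
v_mean = 0.80 × 0.4429 = 0.3543 m/s
Q = A × v_mean = 7.07 × 0.3543 = 2.505 m³/s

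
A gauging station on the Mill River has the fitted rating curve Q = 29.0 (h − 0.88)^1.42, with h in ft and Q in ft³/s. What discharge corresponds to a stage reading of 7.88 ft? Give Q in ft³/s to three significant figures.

Q = 29.0 × (7.88 − 0.88)^1.42 = 29.0 × 7^1.42 = 459.7 ft³/s

460 ft³/s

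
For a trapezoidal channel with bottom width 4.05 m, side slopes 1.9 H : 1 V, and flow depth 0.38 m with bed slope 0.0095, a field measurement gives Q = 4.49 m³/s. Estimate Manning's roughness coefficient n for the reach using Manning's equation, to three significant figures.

0.0184

A = (b + z·y)·y = (4.05 + 1.9×0.38)×0.38 = 1.813 m²
P = b + 2y√(1+z²) = 4.05 + 2×0.38×√(1+1.9²) = 5.682 m
R = A/P = 1.813/5.682 = 0.3192 m
n = (1/Q)·A·R^(2/3)·S^(1/2) = (1/4.49) × 1.813 × 0.4670 × 0.09747 = 0.01838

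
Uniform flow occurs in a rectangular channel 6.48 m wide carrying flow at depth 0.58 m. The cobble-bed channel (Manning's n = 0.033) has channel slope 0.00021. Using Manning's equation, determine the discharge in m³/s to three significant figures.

A = b·y = 6.48 × 0.58 = 3.758 m²
P = b + 2y = 6.48 + 2×0.58 = 7.640 m
R = A/P = 3.758/7.640 = 0.4919 m
Q = (1/n)·A·R^(2/3)·S^(1/2) = (1/0.033) × 3.758 × 0.4919^(2/3) × 0.00021^(1/2) = 1.029 m³/s

1.03 m³/s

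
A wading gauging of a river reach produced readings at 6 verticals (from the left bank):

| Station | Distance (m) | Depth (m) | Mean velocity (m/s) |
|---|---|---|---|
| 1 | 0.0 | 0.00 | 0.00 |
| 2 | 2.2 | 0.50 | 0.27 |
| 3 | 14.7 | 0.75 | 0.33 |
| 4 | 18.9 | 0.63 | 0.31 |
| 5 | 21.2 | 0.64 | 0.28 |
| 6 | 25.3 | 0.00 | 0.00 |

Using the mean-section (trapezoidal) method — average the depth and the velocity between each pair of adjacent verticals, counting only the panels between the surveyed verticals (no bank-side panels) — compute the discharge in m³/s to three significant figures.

3.96 m³/s

Panel 1-2: Δb = 2.2 m, d̄ = (0.00+0.50)/2 = 0.25, v̄ = (0.00+0.27)/2 = 0.135 → q = 2.2×0.25×0.135 = 0.07425 m³/s
Panel 2-3: Δb = 12.5 m, d̄ = (0.50+0.75)/2 = 0.625, v̄ = (0.27+0.33)/2 = 0.3 → q = 12.5×0.625×0.3 = 2.344 m³/s
Panel 3-4: Δb = 4.2 m, d̄ = (0.75+0.63)/2 = 0.69, v̄ = (0.33+0.31)/2 = 0.32 → q = 4.2×0.69×0.32 = 0.9274 m³/s
Panel 4-5: Δb = 2.3 m, d̄ = (0.63+0.64)/2 = 0.635, v̄ = (0.31+0.28)/2 = 0.295 → q = 2.3×0.635×0.295 = 0.4308 m³/s
Panel 5-6: Δb = 4.1 m, d̄ = (0.64+0.00)/2 = 0.32, v̄ = (0.28+0.00)/2 = 0.14 → q = 4.1×0.32×0.14 = 0.1837 m³/s
Q = Σ q = 3.960 m³/s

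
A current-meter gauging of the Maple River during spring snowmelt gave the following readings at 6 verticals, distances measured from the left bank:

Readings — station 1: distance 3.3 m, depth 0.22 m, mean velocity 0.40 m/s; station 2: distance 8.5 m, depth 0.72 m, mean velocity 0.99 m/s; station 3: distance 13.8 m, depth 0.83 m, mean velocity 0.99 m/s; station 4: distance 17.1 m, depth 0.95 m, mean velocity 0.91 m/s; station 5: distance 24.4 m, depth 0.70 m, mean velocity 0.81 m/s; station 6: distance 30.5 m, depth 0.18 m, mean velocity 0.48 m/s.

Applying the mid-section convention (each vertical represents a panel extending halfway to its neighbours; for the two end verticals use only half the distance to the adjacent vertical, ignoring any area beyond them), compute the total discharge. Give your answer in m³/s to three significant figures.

w_1 = (8.5 − 3.3)/2 = 2.6 m; q_1 = 0.40 × 0.22 × 2.6 = 0.2288 m³/s
w_2 = (13.8 − 3.3)/2 = 5.25 m; q_2 = 0.99 × 0.72 × 5.25 = 3.742 m³/s
w_3 = (17.1 − 8.5)/2 = 4.3 m; q_3 = 0.99 × 0.83 × 4.3 = 3.533 m³/s
w_4 = (24.4 − 13.8)/2 = 5.3 m; q_4 = 0.91 × 0.95 × 5.3 = 4.582 m³/s
w_5 = (30.5 − 17.1)/2 = 6.7 m; q_5 = 0.81 × 0.70 × 6.7 = 3.799 m³/s
w_6 = (30.5 − 24.4)/2 = 3.05 m; q_6 = 0.48 × 0.18 × 3.05 = 0.2635 m³/s
Q = Σ qᵢ = 16.15 m³/s

16.1 m³/s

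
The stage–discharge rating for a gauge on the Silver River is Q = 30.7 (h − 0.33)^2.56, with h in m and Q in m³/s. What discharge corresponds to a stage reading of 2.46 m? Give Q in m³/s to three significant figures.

213 m³/s

Q = 30.7 × (2.46 − 0.33)^2.56 = 30.7 × 2.13^2.56 = 212.7 m³/s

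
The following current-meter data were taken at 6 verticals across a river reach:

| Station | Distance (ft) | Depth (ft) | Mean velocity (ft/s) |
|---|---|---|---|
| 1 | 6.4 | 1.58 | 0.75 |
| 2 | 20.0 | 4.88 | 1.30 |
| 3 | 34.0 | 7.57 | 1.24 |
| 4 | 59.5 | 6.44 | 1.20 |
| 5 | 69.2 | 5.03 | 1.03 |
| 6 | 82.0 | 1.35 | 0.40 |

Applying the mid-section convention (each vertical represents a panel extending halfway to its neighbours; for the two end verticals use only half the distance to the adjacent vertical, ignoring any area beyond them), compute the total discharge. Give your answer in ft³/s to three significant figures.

w_1 = (20.0 − 6.4)/2 = 6.8 ft; q_1 = 0.75 × 1.58 × 6.8 = 8.058 ft³/s
w_2 = (34.0 − 6.4)/2 = 13.8 ft; q_2 = 1.30 × 4.88 × 13.8 = 87.55 ft³/s
w_3 = (59.5 − 20.0)/2 = 19.75 ft; q_3 = 1.24 × 7.57 × 19.75 = 185.4 ft³/s
w_4 = (69.2 − 34.0)/2 = 17.6 ft; q_4 = 1.20 × 6.44 × 17.6 = 136.0 ft³/s
w_5 = (82.0 − 59.5)/2 = 11.25 ft; q_5 = 1.03 × 5.03 × 11.25 = 58.29 ft³/s
w_6 = (82.0 − 69.2)/2 = 6.4 ft; q_6 = 0.40 × 1.35 × 6.4 = 3.456 ft³/s
Q = Σ qᵢ = 478.7 ft³/s

479 ft³/s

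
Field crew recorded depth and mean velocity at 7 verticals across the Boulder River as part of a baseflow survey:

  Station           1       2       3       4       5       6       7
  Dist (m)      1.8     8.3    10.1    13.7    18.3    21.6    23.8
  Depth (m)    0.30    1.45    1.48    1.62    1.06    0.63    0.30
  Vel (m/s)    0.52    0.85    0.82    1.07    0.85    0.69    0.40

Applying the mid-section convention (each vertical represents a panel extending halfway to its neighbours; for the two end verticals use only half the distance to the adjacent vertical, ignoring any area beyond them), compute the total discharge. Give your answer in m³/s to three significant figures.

20.9 m³/s

w_1 = (8.3 − 1.8)/2 = 3.25 m; q_1 = 0.52 × 0.30 × 3.25 = 0.5070 m³/s
w_2 = (10.1 − 1.8)/2 = 4.15 m; q_2 = 0.85 × 1.45 × 4.15 = 5.115 m³/s
w_3 = (13.7 − 8.3)/2 = 2.7 m; q_3 = 0.82 × 1.48 × 2.7 = 3.277 m³/s
w_4 = (18.3 − 10.1)/2 = 4.1 m; q_4 = 1.07 × 1.62 × 4.1 = 7.107 m³/s
w_5 = (21.6 − 13.7)/2 = 3.95 m; q_5 = 0.85 × 1.06 × 3.95 = 3.559 m³/s
w_6 = (23.8 − 18.3)/2 = 2.75 m; q_6 = 0.69 × 0.63 × 2.75 = 1.195 m³/s
w_7 = (23.8 − 21.6)/2 = 1.1 m; q_7 = 0.40 × 0.30 × 1.1 = 0.1320 m³/s
Q = Σ qᵢ = 20.89 m³/s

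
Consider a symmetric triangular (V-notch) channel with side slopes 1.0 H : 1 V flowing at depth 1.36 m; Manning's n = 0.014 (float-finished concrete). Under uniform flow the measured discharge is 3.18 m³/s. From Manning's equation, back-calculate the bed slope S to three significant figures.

0.00154

A = z·y² = 1.0×1.36² = 1.850 m²
P = 2y√(1+z²) = 2×1.36×√(1+1.0²) = 3.847 m
R = A/P = 1.850/3.847 = 0.4808 m
S = (Q·n / (1·A·R^(2/3)))² = (3.18×0.014 / (1×1.850×0.6138))² = 0.001538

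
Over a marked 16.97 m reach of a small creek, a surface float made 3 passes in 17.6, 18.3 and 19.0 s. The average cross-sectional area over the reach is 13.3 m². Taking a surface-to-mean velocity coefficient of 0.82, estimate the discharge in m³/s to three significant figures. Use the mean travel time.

t̄ = (17.6 + 18.3 + 19.0) / 3 = 18.3 s
v_surface = L / t̄ = 16.97 / 18.3 = 0.9273 m/s
v_mean = 0.82 × 0.9273 = 0.7604 m/s
Q = A × v_mean = 13.3 × 0.7604 = 10.11 m³/s

10.1 m³/s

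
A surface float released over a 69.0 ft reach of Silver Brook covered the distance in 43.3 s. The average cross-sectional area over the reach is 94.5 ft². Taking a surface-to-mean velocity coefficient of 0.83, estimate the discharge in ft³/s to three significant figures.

125 ft³/s

v_surface = L / t̄ = 69.0 / 43.3 = 1.594 ft/s
v_mean = 0.83 × 1.594 = 1.323 ft/s
Q = A × v_mean = 94.5 × 1.323 = 125.0 ft³/s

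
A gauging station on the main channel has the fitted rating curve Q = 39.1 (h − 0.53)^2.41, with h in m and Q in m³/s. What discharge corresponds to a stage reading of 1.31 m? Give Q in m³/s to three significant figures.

Q = 39.1 × (1.31 − 0.53)^2.41 = 39.1 × 0.78^2.41 = 21.48 m³/s

21.5 m³/s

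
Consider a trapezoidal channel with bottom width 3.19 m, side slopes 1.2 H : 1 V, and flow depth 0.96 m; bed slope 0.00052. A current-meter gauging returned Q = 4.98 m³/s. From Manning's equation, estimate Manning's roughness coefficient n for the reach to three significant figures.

0.0147

A = (b + z·y)·y = (3.19 + 1.2×0.96)×0.96 = 4.168 m²
P = b + 2y√(1+z²) = 3.19 + 2×0.96×√(1+1.2²) = 6.189 m
R = A/P = 4.168/6.189 = 0.6735 m
n = (1/Q)·A·R^(2/3)·S^(1/2) = (1/4.98) × 4.168 × 0.7683 × 0.02280 = 0.01467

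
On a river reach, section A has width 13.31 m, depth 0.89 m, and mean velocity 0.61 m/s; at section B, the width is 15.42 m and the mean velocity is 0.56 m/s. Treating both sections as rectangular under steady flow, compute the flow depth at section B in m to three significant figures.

0.837 m

Q = A₁V₁ = (13.31×0.89) × 0.61 = 7.226 m³/s
d₂ = Q/(b₂ V₂) = 7.226/(15.42×0.56) = 0.8368 m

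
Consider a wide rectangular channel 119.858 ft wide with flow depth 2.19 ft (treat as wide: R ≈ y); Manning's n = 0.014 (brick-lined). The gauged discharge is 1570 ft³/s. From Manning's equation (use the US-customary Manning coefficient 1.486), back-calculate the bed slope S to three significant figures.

0.00112

A = b·y = 119.858 × 2.19 = 262.5 ft²
Wide channel: R ≈ y = 2.19 ft
S = (Q·n / (1.486·A·R^(2/3)))² = (1570×0.014 / (1.486×262.5×1.686))² = 0.001117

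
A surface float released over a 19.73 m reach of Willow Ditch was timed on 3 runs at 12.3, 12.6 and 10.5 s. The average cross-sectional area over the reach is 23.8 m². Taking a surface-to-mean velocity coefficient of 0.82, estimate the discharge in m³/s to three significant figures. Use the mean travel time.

32.6 m³/s

t̄ = (12.3 + 12.6 + 10.5) / 3 = 11.8 s
v_surface = L / t̄ = 19.73 / 11.8 = 1.672 m/s
v_mean = 0.82 × 1.672 = 1.371 m/s
Q = A × v_mean = 23.8 × 1.371 = 32.63 m³/s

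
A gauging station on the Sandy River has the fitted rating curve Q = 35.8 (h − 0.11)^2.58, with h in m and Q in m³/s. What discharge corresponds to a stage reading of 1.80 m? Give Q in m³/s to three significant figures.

Q = 35.8 × (1.80 − 0.11)^2.58 = 35.8 × 1.69^2.58 = 138.6 m³/s

139 m³/s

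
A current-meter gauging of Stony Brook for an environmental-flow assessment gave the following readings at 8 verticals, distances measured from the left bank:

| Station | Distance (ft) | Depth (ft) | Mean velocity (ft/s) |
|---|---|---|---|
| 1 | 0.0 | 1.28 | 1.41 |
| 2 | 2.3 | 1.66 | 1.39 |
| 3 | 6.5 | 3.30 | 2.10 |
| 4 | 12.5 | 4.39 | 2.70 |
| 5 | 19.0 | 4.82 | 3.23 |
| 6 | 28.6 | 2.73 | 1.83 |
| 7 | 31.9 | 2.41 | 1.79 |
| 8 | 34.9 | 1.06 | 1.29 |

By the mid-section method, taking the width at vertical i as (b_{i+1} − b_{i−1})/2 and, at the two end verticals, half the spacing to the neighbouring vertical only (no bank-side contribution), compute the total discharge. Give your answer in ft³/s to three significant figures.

w_1 = (2.3 − 0.0)/2 = 1.15 ft; q_1 = 1.41 × 1.28 × 1.15 = 2.076 ft³/s
w_2 = (6.5 − 0.0)/2 = 3.25 ft; q_2 = 1.39 × 1.66 × 3.25 = 7.499 ft³/s
w_3 = (12.5 − 2.3)/2 = 5.1 ft; q_3 = 2.10 × 3.30 × 5.1 = 35.34 ft³/s
w_4 = (19.0 − 6.5)/2 = 6.25 ft; q_4 = 2.70 × 4.39 × 6.25 = 74.08 ft³/s
w_5 = (28.6 − 12.5)/2 = 8.05 ft; q_5 = 3.23 × 4.82 × 8.05 = 125.3 ft³/s
w_6 = (31.9 − 19.0)/2 = 6.45 ft; q_6 = 1.83 × 2.73 × 6.45 = 32.22 ft³/s
w_7 = (34.9 − 28.6)/2 = 3.15 ft; q_7 = 1.79 × 2.41 × 3.15 = 13.59 ft³/s
w_8 = (34.9 − 31.9)/2 = 1.5 ft; q_8 = 1.29 × 1.06 × 1.5 = 2.051 ft³/s
Q = Σ qᵢ = 292.2 ft³/s

292 ft³/s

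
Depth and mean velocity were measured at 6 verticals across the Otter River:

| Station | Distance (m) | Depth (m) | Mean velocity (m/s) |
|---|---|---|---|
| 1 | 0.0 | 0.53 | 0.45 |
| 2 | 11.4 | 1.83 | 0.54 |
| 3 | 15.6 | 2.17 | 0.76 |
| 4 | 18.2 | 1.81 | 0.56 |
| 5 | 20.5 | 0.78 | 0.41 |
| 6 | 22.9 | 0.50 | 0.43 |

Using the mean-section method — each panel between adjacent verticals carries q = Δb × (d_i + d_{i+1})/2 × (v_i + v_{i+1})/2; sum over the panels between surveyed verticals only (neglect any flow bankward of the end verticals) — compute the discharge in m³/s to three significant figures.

17.6 m³/s

Panel 1-2: Δb = 11.4 m, d̄ = (0.53+1.83)/2 = 1.18, v̄ = (0.45+0.54)/2 = 0.495 → q = 11.4×1.18×0.495 = 6.659 m³/s
Panel 2-3: Δb = 4.2 m, d̄ = (1.83+2.17)/2 = 2, v̄ = (0.54+0.76)/2 = 0.65 → q = 4.2×2×0.65 = 5.460 m³/s
Panel 3-4: Δb = 2.6 m, d̄ = (2.17+1.81)/2 = 1.99, v̄ = (0.76+0.56)/2 = 0.66 → q = 2.6×1.99×0.66 = 3.415 m³/s
Panel 4-5: Δb = 2.3 m, d̄ = (1.81+0.78)/2 = 1.295, v̄ = (0.56+0.41)/2 = 0.485 → q = 2.3×1.295×0.485 = 1.445 m³/s
Panel 5-6: Δb = 2.4 m, d̄ = (0.78+0.50)/2 = 0.64, v̄ = (0.41+0.43)/2 = 0.42 → q = 2.4×0.64×0.42 = 0.6451 m³/s
Q = Σ q = 17.62 m³/s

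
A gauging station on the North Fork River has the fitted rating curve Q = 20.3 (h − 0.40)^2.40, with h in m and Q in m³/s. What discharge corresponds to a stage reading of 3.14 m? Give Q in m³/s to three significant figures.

Q = 20.3 × (3.14 − 0.40)^2.40 = 20.3 × 2.74^2.40 = 228.1 m³/s

228 m³/s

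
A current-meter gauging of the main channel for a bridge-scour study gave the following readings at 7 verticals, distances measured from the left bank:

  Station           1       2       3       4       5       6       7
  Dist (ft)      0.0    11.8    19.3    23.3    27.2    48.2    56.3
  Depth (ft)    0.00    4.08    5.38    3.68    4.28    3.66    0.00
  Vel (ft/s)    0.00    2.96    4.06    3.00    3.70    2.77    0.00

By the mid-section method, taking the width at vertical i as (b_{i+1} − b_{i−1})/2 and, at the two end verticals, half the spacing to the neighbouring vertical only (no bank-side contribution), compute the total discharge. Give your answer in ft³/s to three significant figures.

630 ft³/s

w_2 = (19.3 − 0.0)/2 = 9.65 ft; q_2 = 2.96 × 4.08 × 9.65 = 116.5 ft³/s
w_3 = (23.3 − 11.8)/2 = 5.75 ft; q_3 = 4.06 × 5.38 × 5.75 = 125.6 ft³/s
w_4 = (27.2 − 19.3)/2 = 3.95 ft; q_4 = 3.00 × 3.68 × 3.95 = 43.61 ft³/s
w_5 = (48.2 − 23.3)/2 = 12.45 ft; q_5 = 3.70 × 4.28 × 12.45 = 197.2 ft³/s
w_6 = (56.3 − 27.2)/2 = 14.55 ft; q_6 = 2.77 × 3.66 × 14.55 = 147.5 ft³/s
Stations 1, 7 contribute zero (depth or velocity is 0).
Q = Σ qᵢ = 630.4 ft³/s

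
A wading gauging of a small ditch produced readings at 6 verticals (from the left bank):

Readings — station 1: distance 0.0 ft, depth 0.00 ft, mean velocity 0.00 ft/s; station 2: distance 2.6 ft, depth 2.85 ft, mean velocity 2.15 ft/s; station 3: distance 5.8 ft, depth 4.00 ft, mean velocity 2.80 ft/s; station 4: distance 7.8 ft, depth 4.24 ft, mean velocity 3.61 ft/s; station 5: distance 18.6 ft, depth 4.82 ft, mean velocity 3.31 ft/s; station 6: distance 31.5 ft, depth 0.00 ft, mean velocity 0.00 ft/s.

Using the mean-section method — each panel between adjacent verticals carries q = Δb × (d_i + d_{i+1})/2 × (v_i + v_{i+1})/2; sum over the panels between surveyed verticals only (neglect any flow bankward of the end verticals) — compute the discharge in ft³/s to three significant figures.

Panel 1-2: Δb = 2.6 ft, d̄ = (0.00+2.85)/2 = 1.425, v̄ = (0.00+2.15)/2 = 1.075 → q = 2.6×1.425×1.075 = 3.983 ft³/s
Panel 2-3: Δb = 3.2 ft, d̄ = (2.85+4.00)/2 = 3.425, v̄ = (2.15+2.80)/2 = 2.475 → q = 3.2×3.425×2.475 = 27.13 ft³/s
Panel 3-4: Δb = 2 ft, d̄ = (4.00+4.24)/2 = 4.12, v̄ = (2.80+3.61)/2 = 3.205 → q = 2×4.12×3.205 = 26.41 ft³/s
Panel 4-5: Δb = 10.8 ft, d̄ = (4.24+4.82)/2 = 4.53, v̄ = (3.61+3.31)/2 = 3.46 → q = 10.8×4.53×3.46 = 169.3 ft³/s
Panel 5-6: Δb = 12.9 ft, d̄ = (4.82+0.00)/2 = 2.41, v̄ = (3.31+0.00)/2 = 1.655 → q = 12.9×2.41×1.655 = 51.45 ft³/s
Q = Σ q = 278.2 ft³/s

278 ft³/s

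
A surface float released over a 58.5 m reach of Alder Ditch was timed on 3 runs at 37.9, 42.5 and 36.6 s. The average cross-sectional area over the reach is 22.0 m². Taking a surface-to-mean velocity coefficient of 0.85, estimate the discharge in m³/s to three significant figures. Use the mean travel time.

t̄ = (37.9 + 42.5 + 36.6) / 3 = 39 s
v_surface = L / t̄ = 58.5 / 39 = 1.500 m/s
v_mean = 0.85 × 1.500 = 1.275 m/s
Q = A × v_mean = 22.0 × 1.275 = 28.05 m³/s

28.1 m³/s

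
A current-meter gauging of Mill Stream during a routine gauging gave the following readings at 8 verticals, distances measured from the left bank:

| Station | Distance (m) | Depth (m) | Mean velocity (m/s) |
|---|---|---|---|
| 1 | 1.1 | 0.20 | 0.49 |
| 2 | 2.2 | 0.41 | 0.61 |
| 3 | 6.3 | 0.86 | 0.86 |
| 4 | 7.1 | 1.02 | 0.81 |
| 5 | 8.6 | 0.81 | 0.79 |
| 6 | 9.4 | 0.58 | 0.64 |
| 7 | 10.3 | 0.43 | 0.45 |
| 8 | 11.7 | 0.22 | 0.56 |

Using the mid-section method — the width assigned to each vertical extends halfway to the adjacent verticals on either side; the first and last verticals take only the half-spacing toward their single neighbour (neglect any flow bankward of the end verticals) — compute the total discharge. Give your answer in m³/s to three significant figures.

4.83 m³/s

w_1 = (2.2 − 1.1)/2 = 0.55 m; q_1 = 0.49 × 0.20 × 0.55 = 0.05390 m³/s
w_2 = (6.3 − 1.1)/2 = 2.6 m; q_2 = 0.61 × 0.41 × 2.6 = 0.6503 m³/s
w_3 = (7.1 − 2.2)/2 = 2.45 m; q_3 = 0.86 × 0.86 × 2.45 = 1.812 m³/s
w_4 = (8.6 − 6.3)/2 = 1.15 m; q_4 = 0.81 × 1.02 × 1.15 = 0.9501 m³/s
w_5 = (9.4 − 7.1)/2 = 1.15 m; q_5 = 0.79 × 0.81 × 1.15 = 0.7359 m³/s
w_6 = (10.3 − 8.6)/2 = 0.85 m; q_6 = 0.64 × 0.58 × 0.85 = 0.3155 m³/s
w_7 = (11.7 − 9.4)/2 = 1.15 m; q_7 = 0.45 × 0.43 × 1.15 = 0.2225 m³/s
w_8 = (11.7 − 10.3)/2 = 0.7 m; q_8 = 0.56 × 0.22 × 0.7 = 0.08624 m³/s
Q = Σ qᵢ = 4.826 m³/s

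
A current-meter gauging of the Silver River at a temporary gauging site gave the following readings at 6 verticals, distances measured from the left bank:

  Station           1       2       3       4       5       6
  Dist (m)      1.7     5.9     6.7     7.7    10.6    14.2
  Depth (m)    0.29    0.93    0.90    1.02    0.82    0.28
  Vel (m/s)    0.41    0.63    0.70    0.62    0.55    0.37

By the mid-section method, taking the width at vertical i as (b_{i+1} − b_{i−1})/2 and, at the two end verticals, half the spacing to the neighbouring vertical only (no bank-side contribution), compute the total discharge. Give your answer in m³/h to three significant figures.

w_1 = (5.9 − 1.7)/2 = 2.1 m; q_1 = 0.41 × 0.29 × 2.1 = 0.2497 m³/s
w_2 = (6.7 − 1.7)/2 = 2.5 m; q_2 = 0.63 × 0.93 × 2.5 = 1.465 m³/s
w_3 = (7.7 − 5.9)/2 = 0.9 m; q_3 = 0.70 × 0.90 × 0.9 = 0.5670 m³/s
w_4 = (10.6 − 6.7)/2 = 1.95 m; q_4 = 0.62 × 1.02 × 1.95 = 1.233 m³/s
w_5 = (14.2 − 7.7)/2 = 3.25 m; q_5 = 0.55 × 0.82 × 3.25 = 1.466 m³/s
w_6 = (14.2 − 10.6)/2 = 1.8 m; q_6 = 0.37 × 0.28 × 1.8 = 0.1865 m³/s
Q = Σ qᵢ = 5.167 m³/s
= 5.167 × 3600 = 18600 m³/h

18600 m³/h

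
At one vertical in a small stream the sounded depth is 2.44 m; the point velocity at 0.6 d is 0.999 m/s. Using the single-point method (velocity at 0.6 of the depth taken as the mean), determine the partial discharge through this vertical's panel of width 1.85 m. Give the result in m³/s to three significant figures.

v̄ = v₀.₆ = 0.999 m/s
q = v̄ × d × w = 0.9990 × 2.44 × 1.85 = 4.509 m³/s

4.51 m³/s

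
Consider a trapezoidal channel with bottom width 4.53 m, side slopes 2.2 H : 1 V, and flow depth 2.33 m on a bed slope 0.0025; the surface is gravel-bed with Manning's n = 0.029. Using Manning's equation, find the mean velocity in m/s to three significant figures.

2.18 m/s

A = (b + z·y)·y = (4.53 + 2.2×2.33)×2.33 = 22.50 m²
P = b + 2y√(1+z²) = 4.53 + 2×2.33×√(1+2.2²) = 15.79 m
R = A/P = 22.50/15.79 = 1.425 m
Q = (1/n)·A·R^(2/3)·S^(1/2) = (1/0.029) × 22.50 × 1.425^(2/3) × 0.0025^(1/2) = 49.11 m³/s
V = Q/A = 49.11/22.50 = 2.183 m/s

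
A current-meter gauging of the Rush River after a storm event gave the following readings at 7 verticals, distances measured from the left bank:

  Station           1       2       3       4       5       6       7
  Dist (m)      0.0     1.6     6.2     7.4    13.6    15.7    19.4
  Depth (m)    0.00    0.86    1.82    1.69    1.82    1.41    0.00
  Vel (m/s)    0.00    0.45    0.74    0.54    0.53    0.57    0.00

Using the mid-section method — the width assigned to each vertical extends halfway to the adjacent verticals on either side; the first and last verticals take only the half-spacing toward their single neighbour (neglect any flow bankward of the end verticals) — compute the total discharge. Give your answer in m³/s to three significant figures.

14.8 m³/s

w_2 = (6.2 − 0.0)/2 = 3.1 m; q_2 = 0.45 × 0.86 × 3.1 = 1.200 m³/s
w_3 = (7.4 − 1.6)/2 = 2.9 m; q_3 = 0.74 × 1.82 × 2.9 = 3.906 m³/s
w_4 = (13.6 − 6.2)/2 = 3.7 m; q_4 = 0.54 × 1.69 × 3.7 = 3.377 m³/s
w_5 = (15.7 − 7.4)/2 = 4.15 m; q_5 = 0.53 × 1.82 × 4.15 = 4.003 m³/s
w_6 = (19.4 − 13.6)/2 = 2.9 m; q_6 = 0.57 × 1.41 × 2.9 = 2.331 m³/s
Stations 1, 7 contribute zero (depth or velocity is 0).
Q = Σ qᵢ = 14.82 m³/s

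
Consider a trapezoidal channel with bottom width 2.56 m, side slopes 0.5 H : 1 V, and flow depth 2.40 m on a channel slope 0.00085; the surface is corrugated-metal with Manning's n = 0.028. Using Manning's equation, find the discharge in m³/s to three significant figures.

A = (b + z·y)·y = (2.56 + 0.5×2.40)×2.40 = 9.024 m²
P = b + 2y√(1+z²) = 2.56 + 2×2.40×√(1+0.5²) = 7.927 m
R = A/P = 9.024/7.927 = 1.138 m
Q = (1/n)·A·R^(2/3)·S^(1/2) = (1/0.028) × 9.024 × 1.138^(2/3) × 0.00085^(1/2) = 10.24 m³/s

10.2 m³/s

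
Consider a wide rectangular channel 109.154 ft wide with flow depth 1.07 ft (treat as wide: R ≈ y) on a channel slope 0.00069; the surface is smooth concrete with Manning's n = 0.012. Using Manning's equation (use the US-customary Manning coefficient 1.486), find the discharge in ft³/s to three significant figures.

397 ft³/s

A = b·y = 109.154 × 1.07 = 116.8 ft²
Wide channel: R ≈ y = 1.07 ft
Q = (1.486/n)·A·R^(2/3)·S^(1/2) = (1.486/0.012) × 116.8 × 1.070^(2/3) × 0.00069^(1/2) = 397.4 ft³/s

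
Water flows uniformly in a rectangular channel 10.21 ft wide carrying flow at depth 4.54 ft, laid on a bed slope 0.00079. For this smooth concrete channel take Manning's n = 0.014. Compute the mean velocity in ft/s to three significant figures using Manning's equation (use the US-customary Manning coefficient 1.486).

A = b·y = 10.21 × 4.54 = 46.35 ft²
P = b + 2y = 10.21 + 2×4.54 = 19.29 ft
R = A/P = 46.35/19.29 = 2.403 ft
Q = (1.486/n)·A·R^(2/3)·S^(1/2) = (1.486/0.014) × 46.35 × 2.403^(2/3) × 0.00079^(1/2) = 248.1 ft³/s
V = Q/A = 248.1/46.35 = 5.352 ft/s

5.35 ft/s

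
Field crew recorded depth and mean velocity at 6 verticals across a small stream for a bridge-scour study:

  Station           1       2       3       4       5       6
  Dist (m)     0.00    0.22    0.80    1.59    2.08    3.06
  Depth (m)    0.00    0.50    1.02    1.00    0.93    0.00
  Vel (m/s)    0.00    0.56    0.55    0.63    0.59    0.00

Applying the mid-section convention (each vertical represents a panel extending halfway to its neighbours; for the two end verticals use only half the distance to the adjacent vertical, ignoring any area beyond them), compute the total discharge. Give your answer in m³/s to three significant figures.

1.30 m³/s

w_2 = (0.80 − 0.00)/2 = 0.4 m; q_2 = 0.56 × 0.50 × 0.4 = 0.1120 m³/s
w_3 = (1.59 − 0.22)/2 = 0.685 m; q_3 = 0.55 × 1.02 × 0.685 = 0.3843 m³/s
w_4 = (2.08 − 0.80)/2 = 0.64 m; q_4 = 0.63 × 1.00 × 0.64 = 0.4032 m³/s
w_5 = (3.06 − 1.59)/2 = 0.735 m; q_5 = 0.59 × 0.93 × 0.735 = 0.4033 m³/s
Stations 1, 6 contribute zero (depth or velocity is 0).
Q = Σ qᵢ = 1.303 m³/s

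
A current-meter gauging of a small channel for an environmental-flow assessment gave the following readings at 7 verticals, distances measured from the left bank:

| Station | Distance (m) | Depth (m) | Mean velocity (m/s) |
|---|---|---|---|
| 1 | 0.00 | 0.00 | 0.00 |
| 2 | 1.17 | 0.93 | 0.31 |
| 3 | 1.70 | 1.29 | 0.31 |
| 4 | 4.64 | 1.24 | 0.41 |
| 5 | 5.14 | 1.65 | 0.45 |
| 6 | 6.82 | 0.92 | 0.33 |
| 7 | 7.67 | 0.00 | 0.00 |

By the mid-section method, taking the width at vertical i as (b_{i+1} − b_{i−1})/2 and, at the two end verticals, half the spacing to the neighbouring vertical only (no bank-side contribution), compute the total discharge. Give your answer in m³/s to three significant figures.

w_2 = (1.70 − 0.00)/2 = 0.85 m; q_2 = 0.31 × 0.93 × 0.85 = 0.2451 m³/s
w_3 = (4.64 − 1.17)/2 = 1.735 m; q_3 = 0.31 × 1.29 × 1.735 = 0.6938 m³/s
w_4 = (5.14 − 1.70)/2 = 1.72 m; q_4 = 0.41 × 1.24 × 1.72 = 0.8744 m³/s
w_5 = (6.82 − 4.64)/2 = 1.09 m; q_5 = 0.45 × 1.65 × 1.09 = 0.8093 m³/s
w_6 = (7.67 − 5.14)/2 = 1.265 m; q_6 = 0.33 × 0.92 × 1.265 = 0.3841 m³/s
Stations 1, 7 contribute zero (depth or velocity is 0).
Q = Σ qᵢ = 3.007 m³/s

3.01 m³/s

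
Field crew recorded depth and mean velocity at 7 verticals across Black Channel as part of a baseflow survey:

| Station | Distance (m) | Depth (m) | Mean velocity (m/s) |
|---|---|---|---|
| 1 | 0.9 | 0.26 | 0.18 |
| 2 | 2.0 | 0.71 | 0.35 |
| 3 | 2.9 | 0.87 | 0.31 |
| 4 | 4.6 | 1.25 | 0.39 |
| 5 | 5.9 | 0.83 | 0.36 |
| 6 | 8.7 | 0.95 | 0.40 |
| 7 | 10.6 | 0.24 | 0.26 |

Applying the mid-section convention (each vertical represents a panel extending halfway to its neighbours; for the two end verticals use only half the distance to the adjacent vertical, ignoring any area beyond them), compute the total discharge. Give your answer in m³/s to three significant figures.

2.92 m³/s

w_1 = (2.0 − 0.9)/2 = 0.55 m; q_1 = 0.18 × 0.26 × 0.55 = 0.02574 m³/s
w_2 = (2.9 − 0.9)/2 = 1 m; q_2 = 0.35 × 0.71 × 1 = 0.2485 m³/s
w_3 = (4.6 − 2.0)/2 = 1.3 m; q_3 = 0.31 × 0.87 × 1.3 = 0.3506 m³/s
w_4 = (5.9 − 2.9)/2 = 1.5 m; q_4 = 0.39 × 1.25 × 1.5 = 0.7313 m³/s
w_5 = (8.7 − 4.6)/2 = 2.05 m; q_5 = 0.36 × 0.83 × 2.05 = 0.6125 m³/s
w_6 = (10.6 − 5.9)/2 = 2.35 m; q_6 = 0.40 × 0.95 × 2.35 = 0.8930 m³/s
w_7 = (10.6 − 8.7)/2 = 0.95 m; q_7 = 0.26 × 0.24 × 0.95 = 0.05928 m³/s
Q = Σ qᵢ = 2.921 m³/s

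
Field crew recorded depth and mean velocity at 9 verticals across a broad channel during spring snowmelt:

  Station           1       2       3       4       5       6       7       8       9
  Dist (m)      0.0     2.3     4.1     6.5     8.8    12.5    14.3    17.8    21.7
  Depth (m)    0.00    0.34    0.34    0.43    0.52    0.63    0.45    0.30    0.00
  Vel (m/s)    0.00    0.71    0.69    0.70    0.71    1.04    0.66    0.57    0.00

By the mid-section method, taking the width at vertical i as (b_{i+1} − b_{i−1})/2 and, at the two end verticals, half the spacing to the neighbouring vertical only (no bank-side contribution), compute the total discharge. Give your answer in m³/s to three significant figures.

6.02 m³/s

w_2 = (4.1 − 0.0)/2 = 2.05 m; q_2 = 0.71 × 0.34 × 2.05 = 0.4949 m³/s
w_3 = (6.5 − 2.3)/2 = 2.1 m; q_3 = 0.69 × 0.34 × 2.1 = 0.4927 m³/s
w_4 = (8.8 − 4.1)/2 = 2.35 m; q_4 = 0.70 × 0.43 × 2.35 = 0.7074 m³/s
w_5 = (12.5 − 6.5)/2 = 3 m; q_5 = 0.71 × 0.52 × 3 = 1.108 m³/s
w_6 = (14.3 − 8.8)/2 = 2.75 m; q_6 = 1.04 × 0.63 × 2.75 = 1.802 m³/s
w_7 = (17.8 − 12.5)/2 = 2.65 m; q_7 = 0.66 × 0.45 × 2.65 = 0.7871 m³/s
w_8 = (21.7 − 14.3)/2 = 3.7 m; q_8 = 0.57 × 0.30 × 3.7 = 0.6327 m³/s
Stations 1, 9 contribute zero (depth or velocity is 0).
Q = Σ qᵢ = 6.024 m³/s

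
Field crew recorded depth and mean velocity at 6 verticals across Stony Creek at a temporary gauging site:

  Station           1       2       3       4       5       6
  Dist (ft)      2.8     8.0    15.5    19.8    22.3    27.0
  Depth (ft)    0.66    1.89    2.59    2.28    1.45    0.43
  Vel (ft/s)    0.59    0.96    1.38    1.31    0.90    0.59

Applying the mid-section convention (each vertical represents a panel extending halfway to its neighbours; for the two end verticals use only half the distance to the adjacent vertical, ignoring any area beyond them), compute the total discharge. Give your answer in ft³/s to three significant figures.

49.1 ft³/s

w_1 = (8.0 − 2.8)/2 = 2.6 ft; q_1 = 0.59 × 0.66 × 2.6 = 1.012 ft³/s
w_2 = (15.5 − 2.8)/2 = 6.35 ft; q_2 = 0.96 × 1.89 × 6.35 = 11.52 ft³/s
w_3 = (19.8 − 8.0)/2 = 5.9 ft; q_3 = 1.38 × 2.59 × 5.9 = 21.09 ft³/s
w_4 = (22.3 − 15.5)/2 = 3.4 ft; q_4 = 1.31 × 2.28 × 3.4 = 10.16 ft³/s
w_5 = (27.0 − 19.8)/2 = 3.6 ft; q_5 = 0.90 × 1.45 × 3.6 = 4.698 ft³/s
w_6 = (27.0 − 22.3)/2 = 2.35 ft; q_6 = 0.59 × 0.43 × 2.35 = 0.5962 ft³/s
Q = Σ qᵢ = 49.07 ft³/s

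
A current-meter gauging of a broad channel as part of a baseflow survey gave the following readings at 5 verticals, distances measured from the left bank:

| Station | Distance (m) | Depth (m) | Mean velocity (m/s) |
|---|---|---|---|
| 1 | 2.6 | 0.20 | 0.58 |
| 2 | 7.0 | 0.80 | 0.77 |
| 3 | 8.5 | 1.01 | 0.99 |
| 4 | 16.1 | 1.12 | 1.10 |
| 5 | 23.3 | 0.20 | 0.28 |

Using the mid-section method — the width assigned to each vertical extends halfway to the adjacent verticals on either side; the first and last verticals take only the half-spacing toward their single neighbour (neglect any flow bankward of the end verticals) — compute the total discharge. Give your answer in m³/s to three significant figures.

15.9 m³/s

w_1 = (7.0 − 2.6)/2 = 2.2 m; q_1 = 0.58 × 0.20 × 2.2 = 0.2552 m³/s
w_2 = (8.5 − 2.6)/2 = 2.95 m; q_2 = 0.77 × 0.80 × 2.95 = 1.817 m³/s
w_3 = (16.1 − 7.0)/2 = 4.55 m; q_3 = 0.99 × 1.01 × 4.55 = 4.550 m³/s
w_4 = (23.3 − 8.5)/2 = 7.4 m; q_4 = 1.10 × 1.12 × 7.4 = 9.117 m³/s
w_5 = (23.3 − 16.1)/2 = 3.6 m; q_5 = 0.28 × 0.20 × 3.6 = 0.2016 m³/s
Q = Σ qᵢ = 15.94 m³/s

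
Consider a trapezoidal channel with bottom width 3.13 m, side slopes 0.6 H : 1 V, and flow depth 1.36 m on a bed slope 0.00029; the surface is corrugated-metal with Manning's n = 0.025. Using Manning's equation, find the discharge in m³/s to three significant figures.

A = (b + z·y)·y = (3.13 + 0.6×1.36)×1.36 = 5.367 m²
P = b + 2y√(1+z²) = 3.13 + 2×1.36×√(1+0.6²) = 6.302 m
R = A/P = 5.367/6.302 = 0.8516 m
Q = (1/n)·A·R^(2/3)·S^(1/2) = (1/0.025) × 5.367 × 0.8516^(2/3) × 0.00029^(1/2) = 3.284 m³/s

3.28 m³/s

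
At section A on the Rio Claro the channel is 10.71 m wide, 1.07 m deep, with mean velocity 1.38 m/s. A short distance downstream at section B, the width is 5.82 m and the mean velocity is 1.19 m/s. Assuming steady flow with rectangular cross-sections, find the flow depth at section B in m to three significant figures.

2.28 m

Q = A₁V₁ = (10.71×1.07) × 1.38 = 15.81 m³/s
d₂ = Q/(b₂ V₂) = 15.81/(5.82×1.19) = 2.283 m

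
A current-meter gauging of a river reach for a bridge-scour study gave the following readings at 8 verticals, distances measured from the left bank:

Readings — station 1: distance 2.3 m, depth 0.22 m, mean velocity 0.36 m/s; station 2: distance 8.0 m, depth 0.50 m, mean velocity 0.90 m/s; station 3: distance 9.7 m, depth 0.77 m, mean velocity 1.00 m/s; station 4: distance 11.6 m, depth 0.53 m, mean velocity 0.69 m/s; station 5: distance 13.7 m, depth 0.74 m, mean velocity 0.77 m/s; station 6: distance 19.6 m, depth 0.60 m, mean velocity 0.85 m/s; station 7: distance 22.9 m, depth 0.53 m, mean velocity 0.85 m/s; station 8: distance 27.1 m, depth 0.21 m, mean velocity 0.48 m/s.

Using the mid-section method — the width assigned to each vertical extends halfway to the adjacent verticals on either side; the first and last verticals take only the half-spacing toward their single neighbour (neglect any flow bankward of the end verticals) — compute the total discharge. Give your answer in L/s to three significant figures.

w_1 = (8.0 − 2.3)/2 = 2.85 m; q_1 = 0.36 × 0.22 × 2.85 = 0.2257 m³/s
w_2 = (9.7 − 2.3)/2 = 3.7 m; q_2 = 0.90 × 0.50 × 3.7 = 1.665 m³/s
w_3 = (11.6 − 8.0)/2 = 1.8 m; q_3 = 1.00 × 0.77 × 1.8 = 1.386 m³/s
w_4 = (13.7 − 9.7)/2 = 2 m; q_4 = 0.69 × 0.53 × 2 = 0.7314 m³/s
w_5 = (19.6 − 11.6)/2 = 4 m; q_5 = 0.77 × 0.74 × 4 = 2.279 m³/s
w_6 = (22.9 − 13.7)/2 = 4.6 m; q_6 = 0.85 × 0.60 × 4.6 = 2.346 m³/s
w_7 = (27.1 − 19.6)/2 = 3.75 m; q_7 = 0.85 × 0.53 × 3.75 = 1.689 m³/s
w_8 = (27.1 − 22.9)/2 = 2.1 m; q_8 = 0.48 × 0.21 × 2.1 = 0.2117 m³/s
Q = Σ qᵢ = 10.53 m³/s
= 10.53 × 1000 = 10530 L/s

10500 L/s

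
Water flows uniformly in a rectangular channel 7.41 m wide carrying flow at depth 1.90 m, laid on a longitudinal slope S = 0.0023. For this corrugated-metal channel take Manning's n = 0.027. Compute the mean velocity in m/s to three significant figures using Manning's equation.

2.07 m/s

A = b·y = 7.41 × 1.90 = 14.08 m²
P = b + 2y = 7.41 + 2×1.90 = 11.21 m
R = A/P = 14.08/11.21 = 1.256 m
Q = (1/n)·A·R^(2/3)·S^(1/2) = (1/0.027) × 14.08 × 1.256^(2/3) × 0.0023^(1/2) = 29.11 m³/s
V = Q/A = 29.11/14.08 = 2.068 m/s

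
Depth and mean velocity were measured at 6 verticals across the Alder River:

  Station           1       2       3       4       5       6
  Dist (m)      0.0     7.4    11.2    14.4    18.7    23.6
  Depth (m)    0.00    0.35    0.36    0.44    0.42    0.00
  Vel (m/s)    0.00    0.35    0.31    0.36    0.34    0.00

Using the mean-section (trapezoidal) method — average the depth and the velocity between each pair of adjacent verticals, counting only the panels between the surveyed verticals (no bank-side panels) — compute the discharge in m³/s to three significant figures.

1.92 m³/s

Panel 1-2: Δb = 7.4 m, d̄ = (0.00+0.35)/2 = 0.175, v̄ = (0.00+0.35)/2 = 0.175 → q = 7.4×0.175×0.175 = 0.2266 m³/s
Panel 2-3: Δb = 3.8 m, d̄ = (0.35+0.36)/2 = 0.355, v̄ = (0.35+0.31)/2 = 0.33 → q = 3.8×0.355×0.33 = 0.4452 m³/s
Panel 3-4: Δb = 3.2 m, d̄ = (0.36+0.44)/2 = 0.4, v̄ = (0.31+0.36)/2 = 0.335 → q = 3.2×0.4×0.335 = 0.4288 m³/s
Panel 4-5: Δb = 4.3 m, d̄ = (0.44+0.42)/2 = 0.43, v̄ = (0.36+0.34)/2 = 0.35 → q = 4.3×0.43×0.35 = 0.6472 m³/s
Panel 5-6: Δb = 4.9 m, d̄ = (0.42+0.00)/2 = 0.21, v̄ = (0.34+0.00)/2 = 0.17 → q = 4.9×0.21×0.17 = 0.1749 m³/s
Q = Σ q = 1.923 m³/s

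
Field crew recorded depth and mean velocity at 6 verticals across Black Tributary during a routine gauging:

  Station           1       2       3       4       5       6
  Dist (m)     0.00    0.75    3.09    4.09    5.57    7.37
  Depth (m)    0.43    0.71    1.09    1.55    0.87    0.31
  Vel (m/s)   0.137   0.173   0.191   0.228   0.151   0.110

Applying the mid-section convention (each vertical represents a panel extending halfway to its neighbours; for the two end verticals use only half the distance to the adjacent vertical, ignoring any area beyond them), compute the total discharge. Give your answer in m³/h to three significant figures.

w_1 = (0.75 − 0.00)/2 = 0.375 m; q_1 = 0.137 × 0.43 × 0.375 = 0.02209 m³/s
w_2 = (3.09 − 0.00)/2 = 1.545 m; q_2 = 0.173 × 0.71 × 1.545 = 0.1898 m³/s
w_3 = (4.09 − 0.75)/2 = 1.67 m; q_3 = 0.191 × 1.09 × 1.67 = 0.3477 m³/s
w_4 = (5.57 − 3.09)/2 = 1.24 m; q_4 = 0.228 × 1.55 × 1.24 = 0.4382 m³/s
w_5 = (7.37 − 4.09)/2 = 1.64 m; q_5 = 0.151 × 0.87 × 1.64 = 0.2154 m³/s
w_6 = (7.37 − 5.57)/2 = 0.9 m; q_6 = 0.110 × 0.31 × 0.9 = 0.03069 m³/s
Q = Σ qᵢ = 1.244 m³/s
= 1.244 × 3600 = 4478 m³/h

4480 m³/h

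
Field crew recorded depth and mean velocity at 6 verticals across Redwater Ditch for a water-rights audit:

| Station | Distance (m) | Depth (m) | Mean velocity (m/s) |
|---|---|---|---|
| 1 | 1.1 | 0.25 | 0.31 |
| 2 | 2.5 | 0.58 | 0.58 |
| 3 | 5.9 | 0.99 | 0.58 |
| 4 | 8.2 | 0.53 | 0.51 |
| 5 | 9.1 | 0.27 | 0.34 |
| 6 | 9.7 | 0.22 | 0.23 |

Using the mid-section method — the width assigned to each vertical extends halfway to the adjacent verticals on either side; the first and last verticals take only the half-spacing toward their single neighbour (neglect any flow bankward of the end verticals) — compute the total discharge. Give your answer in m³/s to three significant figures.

3.01 m³/s

w_1 = (2.5 − 1.1)/2 = 0.7 m; q_1 = 0.31 × 0.25 × 0.7 = 0.05425 m³/s
w_2 = (5.9 − 1.1)/2 = 2.4 m; q_2 = 0.58 × 0.58 × 2.4 = 0.8074 m³/s
w_3 = (8.2 − 2.5)/2 = 2.85 m; q_3 = 0.58 × 0.99 × 2.85 = 1.636 m³/s
w_4 = (9.1 − 5.9)/2 = 1.6 m; q_4 = 0.51 × 0.53 × 1.6 = 0.4325 m³/s
w_5 = (9.7 − 8.2)/2 = 0.75 m; q_5 = 0.34 × 0.27 × 0.75 = 0.06885 m³/s
w_6 = (9.7 − 9.1)/2 = 0.3 m; q_6 = 0.23 × 0.22 × 0.3 = 0.01518 m³/s
Q = Σ qᵢ = 3.015 m³/s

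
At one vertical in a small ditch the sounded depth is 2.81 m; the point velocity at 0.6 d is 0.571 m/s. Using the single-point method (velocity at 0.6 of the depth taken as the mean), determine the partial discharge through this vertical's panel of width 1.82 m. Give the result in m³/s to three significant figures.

2.92 m³/s

v̄ = v₀.₆ = 0.571 m/s
q = v̄ × d × w = 0.5710 × 2.81 × 1.82 = 2.920 m³/s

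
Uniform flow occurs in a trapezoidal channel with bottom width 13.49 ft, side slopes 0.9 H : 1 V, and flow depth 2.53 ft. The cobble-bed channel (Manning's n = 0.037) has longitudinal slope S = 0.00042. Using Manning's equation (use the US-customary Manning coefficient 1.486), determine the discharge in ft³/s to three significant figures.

A = (b + z·y)·y = (13.49 + 0.9×2.53)×2.53 = 39.89 ft²
P = b + 2y√(1+z²) = 13.49 + 2×2.53×√(1+0.9²) = 20.30 ft
R = A/P = 39.89/20.30 = 1.965 ft
Q = (1.486/n)·A·R^(2/3)·S^(1/2) = (1.486/0.037) × 39.89 × 1.965^(2/3) × 0.00042^(1/2) = 51.51 ft³/s

51.5 ft³/s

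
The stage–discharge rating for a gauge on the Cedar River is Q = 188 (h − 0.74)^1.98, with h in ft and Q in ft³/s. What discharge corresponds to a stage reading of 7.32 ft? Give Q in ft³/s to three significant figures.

7840 ft³/s

Q = 188 × (7.32 − 0.74)^1.98 = 188 × 6.58^1.98 = 7839 ft³/s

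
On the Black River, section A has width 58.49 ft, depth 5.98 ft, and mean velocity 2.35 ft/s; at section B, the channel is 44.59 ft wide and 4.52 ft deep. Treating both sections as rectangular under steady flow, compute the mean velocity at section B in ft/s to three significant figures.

Q = A₁V₁ = (58.49×5.98) × 2.35 = 822.0 ft³/s
A₂ = 44.59 × 4.52 = 201.5 ft²
V₂ = Q/A₂ = 822.0/201.5 = 4.078 ft/s

4.08 ft/s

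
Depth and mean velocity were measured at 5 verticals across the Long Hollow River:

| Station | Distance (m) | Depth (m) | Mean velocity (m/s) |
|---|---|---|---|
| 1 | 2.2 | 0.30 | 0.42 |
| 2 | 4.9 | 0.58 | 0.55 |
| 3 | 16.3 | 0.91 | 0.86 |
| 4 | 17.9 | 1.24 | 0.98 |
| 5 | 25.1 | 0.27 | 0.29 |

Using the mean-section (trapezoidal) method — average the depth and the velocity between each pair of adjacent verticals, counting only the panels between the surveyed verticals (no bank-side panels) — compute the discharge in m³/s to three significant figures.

Panel 1-2: Δb = 2.7 m, d̄ = (0.30+0.58)/2 = 0.44, v̄ = (0.42+0.55)/2 = 0.485 → q = 2.7×0.44×0.485 = 0.5762 m³/s
Panel 2-3: Δb = 11.4 m, d̄ = (0.58+0.91)/2 = 0.745, v̄ = (0.55+0.86)/2 = 0.705 → q = 11.4×0.745×0.705 = 5.988 m³/s
Panel 3-4: Δb = 1.6 m, d̄ = (0.91+1.24)/2 = 1.075, v̄ = (0.86+0.98)/2 = 0.92 → q = 1.6×1.075×0.92 = 1.582 m³/s
Panel 4-5: Δb = 7.2 m, d̄ = (1.24+0.27)/2 = 0.755, v̄ = (0.98+0.29)/2 = 0.635 → q = 7.2×0.755×0.635 = 3.452 m³/s
Q = Σ q = 11.60 m³/s

11.6 m³/s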